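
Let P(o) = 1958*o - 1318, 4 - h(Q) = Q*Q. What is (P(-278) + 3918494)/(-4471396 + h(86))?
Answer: -843213/1119697 ≈ -0.75307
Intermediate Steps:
h(Q) = 4 - Q**2 (h(Q) = 4 - Q*Q = 4 - Q**2)
P(o) = -1318 + 1958*o
(P(-278) + 3918494)/(-4471396 + h(86)) = ((-1318 + 1958*(-278)) + 3918494)/(-4471396 + (4 - 1*86**2)) = ((-1318 - 544324) + 3918494)/(-4471396 + (4 - 1*7396)) = (-545642 + 3918494)/(-4471396 + (4 - 7396)) = 3372852/(-4471396 - 7392) = 3372852/(-4478788) = 3372852*(-1/4478788) = -843213/1119697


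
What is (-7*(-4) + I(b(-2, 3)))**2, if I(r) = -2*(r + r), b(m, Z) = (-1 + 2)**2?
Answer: 576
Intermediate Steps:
b(m, Z) = 1 (b(m, Z) = 1**2 = 1)
I(r) = -4*r
(-7*(-4) + I(b(-2, 3)))**2 = (-7*(-4) - 4*1)**2 = (28 - 4)**2 = 24**2 = 576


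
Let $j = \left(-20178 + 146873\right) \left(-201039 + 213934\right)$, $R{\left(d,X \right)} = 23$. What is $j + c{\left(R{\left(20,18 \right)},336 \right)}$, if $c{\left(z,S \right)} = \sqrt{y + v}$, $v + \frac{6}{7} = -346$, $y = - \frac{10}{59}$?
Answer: $1633732025 + \frac{i \sqrt{59191986}}{413} \approx 1.6337 \cdot 10^{9} + 18.629 i$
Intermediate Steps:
$y = - \frac{10}{59}$ ($y = \left(-10\right) \frac{1}{59} = - \frac{10}{59} \approx -0.16949$)
$v = - \frac{2428}{7}$ ($v = - \frac{6}{7} - 346 = - \frac{2428}{7} \approx -346.86$)
$c{\left(z,S \right)} = \frac{i \sqrt{59191986}}{413}$ ($c{\left(z,S \right)} = \sqrt{- \frac{10}{59} - \frac{2428}{7}} = \sqrt{- \frac{143322}{413}} = \frac{i \sqrt{59191986}}{413}$)
$j = 1633732025$ ($j = 126695 \cdot 12895 = 1633732025$)
$j + c{\left(R{\left(20,18 \right)},336 \right)} = 1633732025 + \frac{i \sqrt{59191986}}{413}$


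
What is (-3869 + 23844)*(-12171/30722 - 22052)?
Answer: -13532936957125/30722 ≈ -4.4050e+8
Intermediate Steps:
(-3869 + 23844)*(-12171/30722 - 22052) = 19975*(-12171*1/30722 - 22052) = 19975*(-12171/30722 - 22052) = 19975*(-677493715/30722) = -13532936957125/30722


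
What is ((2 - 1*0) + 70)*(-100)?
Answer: -7200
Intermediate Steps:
((2 - 1*0) + 70)*(-100) = ((2 + 0) + 70)*(-100) = (2 + 70)*(-100) = 72*(-100) = -7200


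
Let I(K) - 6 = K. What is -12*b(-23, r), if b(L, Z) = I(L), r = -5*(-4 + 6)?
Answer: 204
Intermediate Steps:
I(K) = 6 + K
r = -10 (r = -5*2 = -10)
b(L, Z) = 6 + L
-12*b(-23, r) = -12*(6 - 23) = -12*(-17) = 204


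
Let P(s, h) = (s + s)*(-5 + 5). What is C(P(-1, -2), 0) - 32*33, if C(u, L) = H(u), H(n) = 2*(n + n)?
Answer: -1056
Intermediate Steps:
P(s, h) = 0 (P(s, h) = (2*s)*0 = 0)
H(n) = 4*n (H(n) = 2*(2*n) = 4*n)
C(u, L) = 4*u
C(P(-1, -2), 0) - 32*33 = 4*0 - 32*33 = 0 - 1056 = -1056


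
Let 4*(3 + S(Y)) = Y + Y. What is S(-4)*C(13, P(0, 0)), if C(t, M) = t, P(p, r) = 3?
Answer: -65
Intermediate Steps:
S(Y) = -3 + Y/2 (S(Y) = -3 + (Y + Y)/4 = -3 + (2*Y)/4 = -3 + Y/2)
S(-4)*C(13, P(0, 0)) = (-3 + (½)*(-4))*13 = (-3 - 2)*13 = -5*13 = -65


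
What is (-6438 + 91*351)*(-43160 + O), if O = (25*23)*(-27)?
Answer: -1496643555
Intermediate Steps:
O = -15525 (O = 575*(-27) = -15525)
(-6438 + 91*351)*(-43160 + O) = (-6438 + 91*351)*(-43160 - 15525) = (-6438 + 31941)*(-58685) = 25503*(-58685) = -1496643555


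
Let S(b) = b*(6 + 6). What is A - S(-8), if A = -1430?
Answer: -1334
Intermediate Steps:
S(b) = 12*b (S(b) = b*12 = 12*b)
A - S(-8) = -1430 - 12*(-8) = -1430 - 1*(-96) = -1430 + 96 = -1334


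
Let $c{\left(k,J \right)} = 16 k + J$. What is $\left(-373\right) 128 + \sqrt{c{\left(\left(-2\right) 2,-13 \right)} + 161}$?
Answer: $-47744 + 2 \sqrt{21} \approx -47735.0$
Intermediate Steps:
$c{\left(k,J \right)} = J + 16 k$
$\left(-373\right) 128 + \sqrt{c{\left(\left(-2\right) 2,-13 \right)} + 161} = \left(-373\right) 128 + \sqrt{\left(-13 + 16 \left(\left(-2\right) 2\right)\right) + 161} = -47744 + \sqrt{\left(-13 + 16 \left(-4\right)\right) + 161} = -47744 + \sqrt{\left(-13 - 64\right) + 161} = -47744 + \sqrt{-77 + 161} = -47744 + \sqrt{84} = -47744 + 2 \sqrt{21}$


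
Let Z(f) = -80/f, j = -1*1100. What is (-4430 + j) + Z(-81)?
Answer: -447850/81 ≈ -5529.0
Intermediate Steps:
j = -1100
(-4430 + j) + Z(-81) = (-4430 - 1100) - 80/(-81) = -5530 - 80*(-1/81) = -5530 + 80/81 = -447850/81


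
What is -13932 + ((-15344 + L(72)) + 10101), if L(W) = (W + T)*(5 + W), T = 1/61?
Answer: -831414/61 ≈ -13630.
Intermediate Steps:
T = 1/61 ≈ 0.016393
L(W) = (5 + W)*(1/61 + W) (L(W) = (W + 1/61)*(5 + W) = (1/61 + W)*(5 + W) = (5 + W)*(1/61 + W))
-13932 + ((-15344 + L(72)) + 10101) = -13932 + ((-15344 + (5/61 + 72² + (306/61)*72)) + 10101) = -13932 + ((-15344 + (5/61 + 5184 + 22032/61)) + 10101) = -13932 + ((-15344 + 338261/61) + 10101) = -13932 + (-597723/61 + 10101) = -13932 + 18438/61 = -831414/61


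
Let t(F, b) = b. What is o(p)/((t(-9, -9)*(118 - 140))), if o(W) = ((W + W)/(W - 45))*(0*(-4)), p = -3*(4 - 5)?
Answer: 0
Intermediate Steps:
p = 3 (p = -3*(-1) = 3)
o(W) = 0 (o(W) = ((2*W)/(-45 + W))*0 = (2*W/(-45 + W))*0 = 0)
o(p)/((t(-9, -9)*(118 - 140))) = 0/((-9*(118 - 140))) = 0/((-9*(-22))) = 0/198 = 0*(1/198) = 0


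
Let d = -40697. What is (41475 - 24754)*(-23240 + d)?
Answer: -1069090577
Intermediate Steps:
(41475 - 24754)*(-23240 + d) = (41475 - 24754)*(-23240 - 40697) = 16721*(-63937) = -1069090577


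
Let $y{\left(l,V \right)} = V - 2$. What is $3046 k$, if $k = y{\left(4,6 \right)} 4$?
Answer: $48736$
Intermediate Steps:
$y{\left(l,V \right)} = -2 + V$
$k = 16$ ($k = \left(-2 + 6\right) 4 = 4 \cdot 4 = 16$)
$3046 k = 3046 \cdot 16 = 48736$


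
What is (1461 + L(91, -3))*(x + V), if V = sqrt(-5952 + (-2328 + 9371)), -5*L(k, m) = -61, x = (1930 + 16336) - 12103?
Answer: 45396658/5 + 7366*sqrt(1091)/5 ≈ 9.1280e+6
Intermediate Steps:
x = 6163 (x = 18266 - 12103 = 6163)
L(k, m) = 61/5 (L(k, m) = -1/5*(-61) = 61/5)
V = sqrt(1091) (V = sqrt(-5952 + 7043) = sqrt(1091) ≈ 33.030)
(1461 + L(91, -3))*(x + V) = (1461 + 61/5)*(6163 + sqrt(1091)) = 7366*(6163 + sqrt(1091))/5 = 45396658/5 + 7366*sqrt(1091)/5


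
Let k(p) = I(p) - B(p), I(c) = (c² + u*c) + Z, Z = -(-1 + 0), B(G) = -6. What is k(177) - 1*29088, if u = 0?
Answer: 2248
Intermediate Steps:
Z = 1 (Z = -1*(-1) = 1)
I(c) = 1 + c² (I(c) = (c² + 0*c) + 1 = (c² + 0) + 1 = c² + 1 = 1 + c²)
k(p) = 7 + p² (k(p) = (1 + p²) - 1*(-6) = (1 + p²) + 6 = 7 + p²)
k(177) - 1*29088 = (7 + 177²) - 1*29088 = (7 + 31329) - 29088 = 31336 - 29088 = 2248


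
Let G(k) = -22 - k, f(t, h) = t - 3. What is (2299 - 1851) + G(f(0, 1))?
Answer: 429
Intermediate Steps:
f(t, h) = -3 + t
(2299 - 1851) + G(f(0, 1)) = (2299 - 1851) + (-22 - (-3 + 0)) = 448 + (-22 - 1*(-3)) = 448 + (-22 + 3) = 448 - 19 = 429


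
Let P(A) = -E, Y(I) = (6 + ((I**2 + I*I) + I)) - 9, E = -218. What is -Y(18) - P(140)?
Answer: -881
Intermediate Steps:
Y(I) = -3 + I + 2*I**2 (Y(I) = (6 + ((I**2 + I**2) + I)) - 9 = (6 + (2*I**2 + I)) - 9 = (6 + (I + 2*I**2)) - 9 = (6 + I + 2*I**2) - 9 = -3 + I + 2*I**2)
P(A) = 218 (P(A) = -1*(-218) = 218)
-Y(18) - P(140) = -(-3 + 18 + 2*18**2) - 1*218 = -(-3 + 18 + 2*324) - 218 = -(-3 + 18 + 648) - 218 = -1*663 - 218 = -663 - 218 = -881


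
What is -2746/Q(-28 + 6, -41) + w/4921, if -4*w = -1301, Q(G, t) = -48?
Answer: 6764339/118104 ≈ 57.274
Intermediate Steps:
w = 1301/4 (w = -¼*(-1301) = 1301/4 ≈ 325.25)
-2746/Q(-28 + 6, -41) + w/4921 = -2746/(-48) + (1301/4)/4921 = -2746*(-1/48) + (1301/4)*(1/4921) = 1373/24 + 1301/19684 = 6764339/118104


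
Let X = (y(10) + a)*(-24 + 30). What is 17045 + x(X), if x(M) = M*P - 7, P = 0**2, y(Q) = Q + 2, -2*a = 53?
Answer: 17038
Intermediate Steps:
a = -53/2 (a = -1/2*53 = -53/2 ≈ -26.500)
y(Q) = 2 + Q
X = -87 (X = ((2 + 10) - 53/2)*(-24 + 30) = (12 - 53/2)*6 = -29/2*6 = -87)
P = 0
x(M) = -7 (x(M) = M*0 - 7 = 0 - 7 = -7)
17045 + x(X) = 17045 - 7 = 17038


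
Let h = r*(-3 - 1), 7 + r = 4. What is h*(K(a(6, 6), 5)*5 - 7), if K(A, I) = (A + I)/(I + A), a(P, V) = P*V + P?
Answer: -24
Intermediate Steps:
r = -3 (r = -7 + 4 = -3)
a(P, V) = P + P*V
K(A, I) = 1 (K(A, I) = (A + I)/(A + I) = 1)
h = 12 (h = -3*(-3 - 1) = -3*(-4) = 12)
h*(K(a(6, 6), 5)*5 - 7) = 12*(1*5 - 7) = 12*(5 - 7) = 12*(-2) = -24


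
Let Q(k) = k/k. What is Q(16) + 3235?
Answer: 3236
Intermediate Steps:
Q(k) = 1
Q(16) + 3235 = 1 + 3235 = 3236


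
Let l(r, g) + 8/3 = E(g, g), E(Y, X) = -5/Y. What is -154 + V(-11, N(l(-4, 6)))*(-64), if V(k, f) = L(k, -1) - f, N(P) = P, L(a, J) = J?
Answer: -314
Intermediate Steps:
l(r, g) = -8/3 - 5/g
V(k, f) = -1 - f
-154 + V(-11, N(l(-4, 6)))*(-64) = -154 + (-1 - (-8/3 - 5/6))*(-64) = -154 + (-1 - (-8/3 - 5*⅙))*(-64) = -154 + (-1 - (-8/3 - ⅚))*(-64) = -154 + (-1 - 1*(-7/2))*(-64) = -154 + (-1 + 7/2)*(-64) = -154 + (5/2)*(-64) = -154 - 160 = -314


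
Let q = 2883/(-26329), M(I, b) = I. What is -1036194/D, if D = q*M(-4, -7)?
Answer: -4546991971/1922 ≈ -2.3658e+6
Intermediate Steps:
q = -2883/26329 (q = 2883*(-1/26329) = -2883/26329 ≈ -0.10950)
D = 11532/26329 (D = -2883/26329*(-4) = 11532/26329 ≈ 0.43800)
-1036194/D = -1036194/11532/26329 = -1036194*26329/11532 = -4546991971/1922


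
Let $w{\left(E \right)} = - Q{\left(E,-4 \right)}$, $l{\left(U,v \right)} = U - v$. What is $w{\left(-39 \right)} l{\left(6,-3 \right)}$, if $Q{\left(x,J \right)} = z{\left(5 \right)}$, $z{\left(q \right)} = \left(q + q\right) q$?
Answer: $-450$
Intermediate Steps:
$z{\left(q \right)} = 2 q^{2}$ ($z{\left(q \right)} = 2 q q = 2 q^{2}$)
$Q{\left(x,J \right)} = 50$ ($Q{\left(x,J \right)} = 2 \cdot 5^{2} = 2 \cdot 25 = 50$)
$w{\left(E \right)} = -50$ ($w{\left(E \right)} = \left(-1\right) 50 = -50$)
$w{\left(-39 \right)} l{\left(6,-3 \right)} = - 50 \left(6 - -3\right) = - 50 \left(6 + 3\right) = \left(-50\right) 9 = -450$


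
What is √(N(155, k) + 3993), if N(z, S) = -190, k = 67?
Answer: √3803 ≈ 61.668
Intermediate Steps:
√(N(155, k) + 3993) = √(-190 + 3993) = √3803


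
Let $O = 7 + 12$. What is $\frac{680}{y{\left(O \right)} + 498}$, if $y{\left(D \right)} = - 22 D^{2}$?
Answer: $- \frac{170}{1861} \approx -0.091349$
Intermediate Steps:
$O = 19$
$\frac{680}{y{\left(O \right)} + 498} = \frac{680}{- 22 \cdot 19^{2} + 498} = \frac{680}{\left(-22\right) 361 + 498} = \frac{680}{-7942 + 498} = \frac{680}{-7444} = 680 \left(- \frac{1}{7444}\right) = - \frac{170}{1861}$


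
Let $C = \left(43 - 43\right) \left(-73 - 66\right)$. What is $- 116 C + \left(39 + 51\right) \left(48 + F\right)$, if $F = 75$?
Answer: $11070$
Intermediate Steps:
$C = 0$ ($C = 0 \left(-139\right) = 0$)
$- 116 C + \left(39 + 51\right) \left(48 + F\right) = \left(-116\right) 0 + \left(39 + 51\right) \left(48 + 75\right) = 0 + 90 \cdot 123 = 0 + 11070 = 11070$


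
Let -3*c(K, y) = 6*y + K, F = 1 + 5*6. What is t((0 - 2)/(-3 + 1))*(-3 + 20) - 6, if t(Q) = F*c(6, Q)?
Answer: -2114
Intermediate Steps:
F = 31 (F = 1 + 30 = 31)
c(K, y) = -2*y - K/3 (c(K, y) = -(6*y + K)/3 = -(K + 6*y)/3 = -2*y - K/3)
t(Q) = -62 - 62*Q (t(Q) = 31*(-2*Q - ⅓*6) = 31*(-2*Q - 2) = 31*(-2 - 2*Q) = -62 - 62*Q)
t((0 - 2)/(-3 + 1))*(-3 + 20) - 6 = (-62 - 62*(0 - 2)/(-3 + 1))*(-3 + 20) - 6 = (-62 - (-124)/(-2))*17 - 6 = (-62 - (-124)*(-1)/2)*17 - 6 = (-62 - 62*1)*17 - 6 = (-62 - 62)*17 - 6 = -124*17 - 6 = -2108 - 6 = -2114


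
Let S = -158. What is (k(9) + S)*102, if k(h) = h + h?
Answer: -14280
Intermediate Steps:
k(h) = 2*h
(k(9) + S)*102 = (2*9 - 158)*102 = (18 - 158)*102 = -140*102 = -14280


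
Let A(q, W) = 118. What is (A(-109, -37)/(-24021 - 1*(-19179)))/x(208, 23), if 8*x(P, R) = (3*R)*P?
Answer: -59/4343274 ≈ -1.3584e-5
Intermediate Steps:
x(P, R) = 3*P*R/8 (x(P, R) = ((3*R)*P)/8 = (3*P*R)/8 = 3*P*R/8)
(A(-109, -37)/(-24021 - 1*(-19179)))/x(208, 23) = (118/(-24021 - 1*(-19179)))/(((3/8)*208*23)) = (118/(-24021 + 19179))/1794 = (118/(-4842))*(1/1794) = (118*(-1/4842))*(1/1794) = -59/2421*1/1794 = -59/4343274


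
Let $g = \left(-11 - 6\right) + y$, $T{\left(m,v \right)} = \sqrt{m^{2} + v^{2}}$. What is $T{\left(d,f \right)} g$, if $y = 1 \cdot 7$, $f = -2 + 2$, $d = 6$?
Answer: $-60$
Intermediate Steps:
$f = 0$
$y = 7$
$g = -10$ ($g = \left(-11 - 6\right) + 7 = -17 + 7 = -10$)
$T{\left(d,f \right)} g = \sqrt{6^{2} + 0^{2}} \left(-10\right) = \sqrt{36 + 0} \left(-10\right) = \sqrt{36} \left(-10\right) = 6 \left(-10\right) = -60$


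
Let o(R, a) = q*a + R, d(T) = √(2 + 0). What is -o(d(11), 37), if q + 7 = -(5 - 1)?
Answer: 407 - √2 ≈ 405.59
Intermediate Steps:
q = -11 (q = -7 - (5 - 1) = -7 - 1*4 = -7 - 4 = -11)
d(T) = √2
o(R, a) = R - 11*a (o(R, a) = -11*a + R = R - 11*a)
-o(d(11), 37) = -(√2 - 11*37) = -(√2 - 407) = -(-407 + √2) = 407 - √2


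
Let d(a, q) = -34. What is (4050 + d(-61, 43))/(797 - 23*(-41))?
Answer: 1004/435 ≈ 2.3080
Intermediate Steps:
(4050 + d(-61, 43))/(797 - 23*(-41)) = (4050 - 34)/(797 - 23*(-41)) = 4016/(797 + 943) = 4016/1740 = 4016*(1/1740) = 1004/435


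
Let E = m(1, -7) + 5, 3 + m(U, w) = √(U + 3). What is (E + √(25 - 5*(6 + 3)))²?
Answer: -4 + 16*I*√5 ≈ -4.0 + 35.777*I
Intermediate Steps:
m(U, w) = -3 + √(3 + U) (m(U, w) = -3 + √(U + 3) = -3 + √(3 + U))
E = 4 (E = (-3 + √(3 + 1)) + 5 = (-3 + √4) + 5 = (-3 + 2) + 5 = -1 + 5 = 4)
(E + √(25 - 5*(6 + 3)))² = (4 + √(25 - 5*(6 + 3)))² = (4 + √(25 - 5*9))² = (4 + √(25 - 45))² = (4 + √(-20))² = (4 + 2*I*√5)²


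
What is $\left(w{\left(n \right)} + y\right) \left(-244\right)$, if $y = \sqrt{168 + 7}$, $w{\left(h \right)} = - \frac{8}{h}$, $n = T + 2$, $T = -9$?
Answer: $- \frac{1952}{7} - 1220 \sqrt{7} \approx -3506.7$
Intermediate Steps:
$n = -7$ ($n = -9 + 2 = -7$)
$y = 5 \sqrt{7}$ ($y = \sqrt{175} = 5 \sqrt{7} \approx 13.229$)
$\left(w{\left(n \right)} + y\right) \left(-244\right) = \left(- \frac{8}{-7} + 5 \sqrt{7}\right) \left(-244\right) = \left(\left(-8\right) \left(- \frac{1}{7}\right) + 5 \sqrt{7}\right) \left(-244\right) = \left(\frac{8}{7} + 5 \sqrt{7}\right) \left(-244\right) = - \frac{1952}{7} - 1220 \sqrt{7}$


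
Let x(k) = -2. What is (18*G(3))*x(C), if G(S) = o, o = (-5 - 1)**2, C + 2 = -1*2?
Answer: -1296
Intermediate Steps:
C = -4 (C = -2 - 1*2 = -2 - 2 = -4)
o = 36 (o = (-6)**2 = 36)
G(S) = 36
(18*G(3))*x(C) = (18*36)*(-2) = 648*(-2) = -1296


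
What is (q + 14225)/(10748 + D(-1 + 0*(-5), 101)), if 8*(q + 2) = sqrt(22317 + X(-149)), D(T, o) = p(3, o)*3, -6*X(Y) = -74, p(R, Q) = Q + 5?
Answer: 1293/1006 + sqrt(50241)/132792 ≈ 1.2870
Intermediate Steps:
p(R, Q) = 5 + Q
X(Y) = 37/3 (X(Y) = -1/6*(-74) = 37/3)
D(T, o) = 15 + 3*o (D(T, o) = (5 + o)*3 = 15 + 3*o)
q = -2 + sqrt(50241)/12 (q = -2 + sqrt(22317 + 37/3)/8 = -2 + sqrt(66988/3)/8 = -2 + (2*sqrt(50241)/3)/8 = -2 + sqrt(50241)/12 ≈ 16.679)
(q + 14225)/(10748 + D(-1 + 0*(-5), 101)) = ((-2 + sqrt(50241)/12) + 14225)/(10748 + (15 + 3*101)) = (14223 + sqrt(50241)/12)/(10748 + (15 + 303)) = (14223 + sqrt(50241)/12)/(10748 + 318) = (14223 + sqrt(50241)/12)/11066 = (14223 + sqrt(50241)/12)*(1/11066) = 1293/1006 + sqrt(50241)/132792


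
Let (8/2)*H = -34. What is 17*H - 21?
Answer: -331/2 ≈ -165.50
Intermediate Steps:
H = -17/2 (H = (¼)*(-34) = -17/2 ≈ -8.5000)
17*H - 21 = 17*(-17/2) - 21 = -289/2 - 21 = -331/2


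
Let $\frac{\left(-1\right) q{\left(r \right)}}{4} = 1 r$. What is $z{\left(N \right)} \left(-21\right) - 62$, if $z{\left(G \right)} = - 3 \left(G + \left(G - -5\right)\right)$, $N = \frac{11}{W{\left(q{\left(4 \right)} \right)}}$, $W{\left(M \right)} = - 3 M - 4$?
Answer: $\frac{569}{2} \approx 284.5$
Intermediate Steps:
$q{\left(r \right)} = - 4 r$ ($q{\left(r \right)} = - 4 \cdot 1 r = - 4 r$)
$W{\left(M \right)} = -4 - 3 M$
$N = \frac{1}{4}$ ($N = \frac{11}{-4 - 3 \left(\left(-4\right) 4\right)} = \frac{11}{-4 - -48} = \frac{11}{-4 + 48} = \frac{11}{44} = 11 \cdot \frac{1}{44} = \frac{1}{4} \approx 0.25$)
$z{\left(G \right)} = -15 - 6 G$ ($z{\left(G \right)} = - 3 \left(G + \left(G + 5\right)\right) = - 3 \left(G + \left(5 + G\right)\right) = - 3 \left(5 + 2 G\right) = -15 - 6 G$)
$z{\left(N \right)} \left(-21\right) - 62 = \left(-15 - \frac{3}{2}\right) \left(-21\right) - 62 = \left(- \frac{33}{2}\right) \left(-21\right) - 62 = \frac{693}{2} - 62 = \frac{569}{2}$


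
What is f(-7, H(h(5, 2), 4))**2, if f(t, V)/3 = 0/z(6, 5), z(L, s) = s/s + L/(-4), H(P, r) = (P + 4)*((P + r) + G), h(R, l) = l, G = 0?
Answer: 0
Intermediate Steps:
H(P, r) = (4 + P)*(P + r) (H(P, r) = (P + 4)*((P + r) + 0) = (4 + P)*(P + r))
z(L, s) = 1 - L/4 (z(L, s) = 1 + L*(-1/4) = 1 - L/4)
f(t, V) = 0 (f(t, V) = 3*(0/(1 - 1/4*6)) = 3*(0/(1 - 3/2)) = 3*(0/(-1/2)) = 3*(0*(-2)) = 3*0 = 0)
f(-7, H(h(5, 2), 4))**2 = 0**2 = 0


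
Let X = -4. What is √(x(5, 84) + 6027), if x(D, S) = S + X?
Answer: √6107 ≈ 78.147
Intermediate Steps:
x(D, S) = -4 + S (x(D, S) = S - 4 = -4 + S)
√(x(5, 84) + 6027) = √((-4 + 84) + 6027) = √(80 + 6027) = √6107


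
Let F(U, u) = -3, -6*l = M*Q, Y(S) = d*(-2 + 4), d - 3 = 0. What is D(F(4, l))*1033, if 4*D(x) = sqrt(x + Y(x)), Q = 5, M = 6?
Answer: 1033*sqrt(3)/4 ≈ 447.30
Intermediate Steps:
d = 3 (d = 3 + 0 = 3)
Y(S) = 6 (Y(S) = 3*(-2 + 4) = 3*2 = 6)
l = -5 ≈ -5.0000
D(x) = sqrt(6 + x)/4 (D(x) = sqrt(x + 6)/4 = sqrt(6 + x)/4)
D(F(4, l))*1033 = (sqrt(6 - 3)/4)*1033 = (sqrt(3)/4)*1033 = 1033*sqrt(3)/4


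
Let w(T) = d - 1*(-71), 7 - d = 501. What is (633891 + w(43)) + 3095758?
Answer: 3729226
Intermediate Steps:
d = -494 (d = 7 - 1*501 = 7 - 501 = -494)
w(T) = -423 (w(T) = -494 - 1*(-71) = -494 + 71 = -423)
(633891 + w(43)) + 3095758 = (633891 - 423) + 3095758 = 633468 + 3095758 = 3729226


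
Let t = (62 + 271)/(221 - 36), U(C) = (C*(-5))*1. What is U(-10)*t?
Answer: 90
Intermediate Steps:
U(C) = -5*C (U(C) = -5*C*1 = -5*C)
t = 9/5 (t = 333/185 = 333*(1/185) = 9/5 ≈ 1.8000)
U(-10)*t = -5*(-10)*(9/5) = 50*(9/5) = 90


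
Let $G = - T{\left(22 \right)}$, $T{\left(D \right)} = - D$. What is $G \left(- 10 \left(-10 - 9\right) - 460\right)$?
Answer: $-5940$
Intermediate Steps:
$G = 22$ ($G = - \left(-1\right) 22 = \left(-1\right) \left(-22\right) = 22$)
$G \left(- 10 \left(-10 - 9\right) - 460\right) = 22 \left(- 10 \left(-10 - 9\right) - 460\right) = 22 \left(\left(-10\right) \left(-19\right) - 460\right) = 22 \left(190 - 460\right) = 22 \left(-270\right) = -5940$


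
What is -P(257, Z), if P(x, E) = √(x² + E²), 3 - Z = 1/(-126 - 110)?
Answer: -√3679167785/236 ≈ -257.02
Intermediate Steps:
Z = 709/236 (Z = 3 - 1/(-126 - 110) = 3 - 1/(-236) = 3 - 1*(-1/236) = 3 + 1/236 = 709/236 ≈ 3.0042)
P(x, E) = √(E² + x²)
-P(257, Z) = -√((709/236)² + 257²) = -√(502681/55696 + 66049) = -√(3679167785/55696) = -√3679167785/236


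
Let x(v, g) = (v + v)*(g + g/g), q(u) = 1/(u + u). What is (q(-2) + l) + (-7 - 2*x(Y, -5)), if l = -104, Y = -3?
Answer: -637/4 ≈ -159.25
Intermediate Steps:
q(u) = 1/(2*u)
x(v, g) = 2*v*(1 + g) (x(v, g) = (2*v)*(g + 1) = (2*v)*(1 + g) = 2*v*(1 + g))
(q(-2) + l) + (-7 - 2*x(Y, -5)) = ((1/2)/(-2) - 104) + (-7 - 4*(-3)*(1 - 5)) = ((1/2)*(-1/2) - 104) + (-7 - 4*(-3)*(-4)) = (-1/4 - 104) + (-7 - 2*24) = -417/4 + (-7 - 48) = -417/4 - 55 = -637/4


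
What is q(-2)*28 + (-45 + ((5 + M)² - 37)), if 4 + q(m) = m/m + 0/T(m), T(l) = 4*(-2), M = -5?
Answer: -166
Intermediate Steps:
T(l) = -8
q(m) = -3 (q(m) = -4 + (m/m + 0/(-8)) = -4 + (1 + 0*(-⅛)) = -4 + (1 + 0) = -4 + 1 = -3)
q(-2)*28 + (-45 + ((5 + M)² - 37)) = -3*28 + (-45 + ((5 - 5)² - 37)) = -84 + (-45 + (0² - 37)) = -84 + (-45 + (0 - 37)) = -84 + (-45 - 37) = -84 - 82 = -166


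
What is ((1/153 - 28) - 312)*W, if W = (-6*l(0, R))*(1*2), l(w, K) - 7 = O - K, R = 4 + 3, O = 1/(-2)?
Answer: -104038/51 ≈ -2040.0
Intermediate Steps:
O = -½ (O = 1*(-½) = -½ ≈ -0.50000)
R = 7
l(w, K) = 13/2 - K (l(w, K) = 7 + (-½ - K) = 13/2 - K)
W = 6 (W = (-6*(13/2 - 1*7))*(1*2) = -6*(13/2 - 7)*2 = -6*(-½)*2 = 3*2 = 6)
((1/153 - 28) - 312)*W = ((1/153 - 28) - 312)*6 = (-4283/153 - 312)*6 = -52019/153*6 = -104038/51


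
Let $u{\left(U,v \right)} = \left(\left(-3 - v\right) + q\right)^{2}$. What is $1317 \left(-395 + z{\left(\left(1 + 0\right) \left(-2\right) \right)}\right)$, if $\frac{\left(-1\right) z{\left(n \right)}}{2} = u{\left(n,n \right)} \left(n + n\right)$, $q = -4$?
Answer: $-256815$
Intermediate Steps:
$u{\left(U,v \right)} = \left(-7 - v\right)^{2}$ ($u{\left(U,v \right)} = \left(\left(-3 - v\right) - 4\right)^{2} = \left(-7 - v\right)^{2}$)
$z{\left(n \right)} = - 4 n \left(7 + n\right)^{2}$ ($z{\left(n \right)} = - 2 \left(7 + n\right)^{2} \left(n + n\right) = - 2 \left(7 + n\right)^{2} \cdot 2 n = - 2 \cdot 2 n \left(7 + n\right)^{2} = - 4 n \left(7 + n\right)^{2}$)
$1317 \left(-395 + z{\left(\left(1 + 0\right) \left(-2\right) \right)}\right) = 1317 \left(-395 - 4 \left(1 + 0\right) \left(-2\right) \left(7 + \left(1 + 0\right) \left(-2\right)\right)^{2}\right) = 1317 \left(-395 - 4 \cdot 1 \left(-2\right) \left(7 + 1 \left(-2\right)\right)^{2}\right) = 1317 \left(-395 - - 8 \left(7 - 2\right)^{2}\right) = 1317 \left(-395 - - 8 \cdot 5^{2}\right) = 1317 \left(-395 - \left(-8\right) 25\right) = 1317 \left(-395 + 200\right) = 1317 \left(-195\right) = -256815$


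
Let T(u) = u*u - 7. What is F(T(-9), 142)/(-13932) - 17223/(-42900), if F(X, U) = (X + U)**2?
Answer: -1812337/614900 ≈ -2.9474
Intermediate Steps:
T(u) = -7 + u**2 (T(u) = u**2 - 7 = -7 + u**2)
F(X, U) = (U + X)**2
F(T(-9), 142)/(-13932) - 17223/(-42900) = (142 + (-7 + (-9)**2))**2/(-13932) - 17223/(-42900) = (142 + (-7 + 81))**2*(-1/13932) - 17223*(-1/42900) = (142 + 74)**2*(-1/13932) + 5741/14300 = 216**2*(-1/13932) + 5741/14300 = 46656*(-1/13932) + 5741/14300 = -144/43 + 5741/14300 = -1812337/614900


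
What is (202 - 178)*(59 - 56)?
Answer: 72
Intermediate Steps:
(202 - 178)*(59 - 56) = 24*3 = 72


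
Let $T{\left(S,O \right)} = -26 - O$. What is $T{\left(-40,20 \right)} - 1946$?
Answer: $-1992$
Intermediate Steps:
$T{\left(-40,20 \right)} - 1946 = \left(-26 - 20\right) - 1946 = -46 - 1946 = -1992$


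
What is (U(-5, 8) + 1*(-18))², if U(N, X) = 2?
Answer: 256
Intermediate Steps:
(U(-5, 8) + 1*(-18))² = (2 + 1*(-18))² = (2 - 18)² = (-16)² = 256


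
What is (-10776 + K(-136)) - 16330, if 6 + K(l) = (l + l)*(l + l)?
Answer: 46872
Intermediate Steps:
K(l) = -6 + 4*l**2 (K(l) = -6 + (l + l)*(l + l) = -6 + (2*l)*(2*l) = -6 + 4*l**2)
(-10776 + K(-136)) - 16330 = (-10776 + (-6 + 4*(-136)**2)) - 16330 = (-10776 + (-6 + 4*18496)) - 16330 = (-10776 + (-6 + 73984)) - 16330 = (-10776 + 73978) - 16330 = 63202 - 16330 = 46872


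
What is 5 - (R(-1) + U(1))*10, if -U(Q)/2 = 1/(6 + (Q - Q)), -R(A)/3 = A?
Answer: -65/3 ≈ -21.667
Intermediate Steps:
R(A) = -3*A
U(Q) = -⅓ (U(Q) = -2/(6 + (Q - Q)) = -2/(6 + 0) = -2/6 = -2*⅙ = -⅓)
5 - (R(-1) + U(1))*10 = 5 - (-3*(-1) - ⅓)*10 = 5 - (3 - ⅓)*10 = 5 - 1*8/3*10 = 5 - 8/3*10 = 5 - 80/3 = -65/3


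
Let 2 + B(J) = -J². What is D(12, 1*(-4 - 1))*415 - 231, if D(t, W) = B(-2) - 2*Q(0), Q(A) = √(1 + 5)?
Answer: -2721 - 830*√6 ≈ -4754.1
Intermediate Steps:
Q(A) = √6
B(J) = -2 - J²
D(t, W) = -6 - 2*√6 (D(t, W) = (-2 - 1*(-2)²) - 2*√6 = (-2 - 1*4) - 2*√6 = (-2 - 4) - 2*√6 = -6 - 2*√6)
D(12, 1*(-4 - 1))*415 - 231 = (-6 - 2*√6)*415 - 231 = (-2490 - 830*√6) - 231 = -2721 - 830*√6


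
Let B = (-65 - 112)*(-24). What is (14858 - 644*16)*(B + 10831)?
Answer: 68669766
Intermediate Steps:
B = 4248 (B = -177*(-24) = 4248)
(14858 - 644*16)*(B + 10831) = (14858 - 644*16)*(4248 + 10831) = (14858 - 10304)*15079 = 4554*15079 = 68669766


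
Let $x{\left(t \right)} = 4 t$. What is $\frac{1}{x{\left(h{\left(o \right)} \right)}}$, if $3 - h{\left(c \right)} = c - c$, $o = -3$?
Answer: $\frac{1}{12} \approx 0.083333$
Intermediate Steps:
$h{\left(c \right)} = 3$ ($h{\left(c \right)} = 3 - \left(c - c\right) = 3 - 0 = 3 + 0 = 3$)
$\frac{1}{x{\left(h{\left(o \right)} \right)}} = \frac{1}{4 \cdot 3} = \frac{1}{12}$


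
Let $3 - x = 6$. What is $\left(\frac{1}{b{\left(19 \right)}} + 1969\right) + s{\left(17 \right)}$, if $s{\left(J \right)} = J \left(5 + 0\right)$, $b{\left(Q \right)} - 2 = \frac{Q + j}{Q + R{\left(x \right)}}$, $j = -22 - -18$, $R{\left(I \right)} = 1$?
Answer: $\frac{22598}{11} \approx 2054.4$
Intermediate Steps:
$x = -3$ ($x = 3 - 6 = -3$)
$j = -4$ ($j = -22 + 18 = -4$)
$b{\left(Q \right)} = 2 + \frac{-4 + Q}{1 + Q}$ ($b{\left(Q \right)} = 2 + \frac{Q - 4}{Q + 1} = 2 + \frac{-4 + Q}{1 + Q}$)
$s{\left(J \right)} = 5 J$ ($s{\left(J \right)} = J 5 = 5 J$)
$\left(\frac{1}{b{\left(19 \right)}} + 1969\right) + s{\left(17 \right)} = \left(\frac{1}{\frac{1}{1 + 19} \left(-2 + 3 \cdot 19\right)} + 1969\right) + 5 \cdot 17 = \left(\frac{1}{\frac{1}{20} \left(-2 + 57\right)} + 1969\right) + 85 = \left(\frac{1}{\frac{1}{20} \cdot 55} + 1969\right) + 85 = \left(\frac{1}{\frac{11}{4}} + 1969\right) + 85 = \left(\frac{4}{11} + 1969\right) + 85 = \frac{21663}{11} + 85 = \frac{22598}{11}$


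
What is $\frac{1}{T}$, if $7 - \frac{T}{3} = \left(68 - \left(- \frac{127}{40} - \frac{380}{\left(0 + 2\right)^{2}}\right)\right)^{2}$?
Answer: $- \frac{1600}{132514227} \approx -1.2074 \cdot 10^{-5}$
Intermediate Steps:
$T = - \frac{132514227}{1600}$ ($T = 21 - 3 \left(68 - \left(- \frac{127}{40} - \frac{380}{\left(0 + 2\right)^{2}}\right)\right)^{2} = 21 - 3 \left(68 - \left(- \frac{127}{40} - \frac{380}{2^{2}}\right)\right)^{2} = 21 - 3 \left(68 + \left(\frac{127}{40} + \frac{380}{4}\right)\right)^{2} = 21 - 3 \left(68 + \left(\frac{127}{40} + 380 \cdot \frac{1}{4}\right)\right)^{2} = 21 - 3 \left(68 + \left(\frac{127}{40} + 95\right)\right)^{2} = 21 - 3 \left(68 + \frac{3927}{40}\right)^{2} = 21 - 3 \left(\frac{6647}{40}\right)^{2} = 21 - \frac{132547827}{1600} = - \frac{132514227}{1600} \approx -82821.0$)
$\frac{1}{T} = \frac{1}{- \frac{132514227}{1600}} = - \frac{1600}{132514227}$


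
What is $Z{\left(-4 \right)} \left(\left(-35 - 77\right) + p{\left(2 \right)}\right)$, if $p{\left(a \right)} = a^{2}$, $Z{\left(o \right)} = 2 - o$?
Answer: $-648$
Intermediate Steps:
$Z{\left(-4 \right)} \left(\left(-35 - 77\right) + p{\left(2 \right)}\right) = \left(2 - -4\right) \left(\left(-35 - 77\right) + 2^{2}\right) = \left(2 + 4\right) \left(-112 + 4\right) = 6 \left(-108\right) = -648$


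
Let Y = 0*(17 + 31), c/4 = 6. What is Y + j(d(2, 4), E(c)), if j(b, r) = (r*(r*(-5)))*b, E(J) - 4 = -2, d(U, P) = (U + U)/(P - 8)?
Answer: 20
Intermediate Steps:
d(U, P) = 2*U/(-8 + P) (d(U, P) = (2*U)/(-8 + P) = 2*U/(-8 + P))
c = 24 (c = 4*6 = 24)
E(J) = 2 (E(J) = 4 - 2 = 2)
Y = 0 (Y = 0*48 = 0)
j(b, r) = -5*b*r² (j(b, r) = (r*(-5*r))*b = (-5*r²)*b = -5*b*r²)
Y + j(d(2, 4), E(c)) = 0 - 5*2*2/(-8 + 4)*2² = 0 - 5*2*2/(-4)*4 = 0 - 5*2*2*(-¼)*4 = 0 - 5*(-1)*4 = 0 + 20 = 20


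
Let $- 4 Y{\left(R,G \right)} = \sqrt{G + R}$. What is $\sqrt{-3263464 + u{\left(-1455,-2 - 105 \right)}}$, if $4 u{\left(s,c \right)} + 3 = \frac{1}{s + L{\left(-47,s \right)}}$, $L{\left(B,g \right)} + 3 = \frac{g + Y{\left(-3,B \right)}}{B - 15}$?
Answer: $\frac{\sqrt{\frac{4644093093524 - 65269295 i \sqrt{2}}{-355764 + 5 i \sqrt{2}}}}{2} \approx 9.5455 \cdot 10^{-13} - 1806.5 i$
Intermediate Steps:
$Y{\left(R,G \right)} = - \frac{\sqrt{G + R}}{4}$
$L{\left(B,g \right)} = -3 + \frac{g - \frac{\sqrt{-3 + B}}{4}}{-15 + B}$ ($L{\left(B,g \right)} = -3 + \frac{g - \frac{\sqrt{B - 3}}{4}}{B - 15} = -3 + \frac{g - \frac{\sqrt{-3 + B}}{4}}{-15 + B}$)
$u{\left(s,c \right)} = - \frac{3}{4} + \frac{1}{4 \left(-3 + \frac{61 s}{62} + \frac{5 i \sqrt{2}}{248}\right)}$ ($u{\left(s,c \right)} = - \frac{3}{4} + \frac{1}{4 \left(s + \frac{45 + s - -141 - \frac{\sqrt{-3 - 47}}{4}}{-15 - 47}\right)} = - \frac{3}{4} + \frac{1}{4 \left(s + \frac{45 + s + 141 - \frac{\sqrt{-50}}{4}}{-62}\right)} = - \frac{3}{4} + \frac{1}{4 \left(s - \frac{45 + s + 141 - \frac{5 i \sqrt{2}}{4}}{62}\right)} = - \frac{3}{4} + \frac{1}{4 \left(s - \frac{186 + s - \frac{5 i \sqrt{2}}{4}}{62}\right)} = - \frac{3}{4} + \frac{1}{4 \left(s - \left(3 + \frac{s}{62} - \frac{5 i \sqrt{2}}{248}\right)\right)} = - \frac{3}{4} + \frac{1}{4 \left(-3 + \frac{61 s}{62} + \frac{5 i \sqrt{2}}{248}\right)}$)
$\sqrt{-3263464 + u{\left(-1455,-2 - 105 \right)}} = \sqrt{-3263464 + \frac{2480 - -1065060 - 15 i \sqrt{2}}{4 \left(-744 + 244 \left(-1455\right) + 5 i \sqrt{2}\right)}} = \sqrt{-3263464 + \frac{2480 + 1065060 - 15 i \sqrt{2}}{4 \left(-744 - 355020 + 5 i \sqrt{2}\right)}} = \sqrt{-3263464 + \frac{1067540 - 15 i \sqrt{2}}{4 \left(-355764 + 5 i \sqrt{2}\right)}}$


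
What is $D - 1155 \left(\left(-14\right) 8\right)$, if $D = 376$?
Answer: $129736$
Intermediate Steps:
$D - 1155 \left(\left(-14\right) 8\right) = 376 - 1155 \left(\left(-14\right) 8\right) = 376 - -129360 = 376 + 129360 = 129736$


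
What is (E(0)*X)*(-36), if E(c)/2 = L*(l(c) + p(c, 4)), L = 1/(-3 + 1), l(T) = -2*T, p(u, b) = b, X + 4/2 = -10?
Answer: -1728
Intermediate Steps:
X = -12 (X = -2 - 10 = -12)
L = -½ (L = 1/(-2) = -½ ≈ -0.50000)
E(c) = -4 + 2*c (E(c) = 2*(-(-2*c + 4)/2) = 2*(-(4 - 2*c)/2) = 2*(-2 + c) = -4 + 2*c)
(E(0)*X)*(-36) = ((-4 + 2*0)*(-12))*(-36) = ((-4 + 0)*(-12))*(-36) = -4*(-12)*(-36) = 48*(-36) = -1728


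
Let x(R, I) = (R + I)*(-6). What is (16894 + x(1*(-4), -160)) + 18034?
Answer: 35912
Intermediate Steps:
x(R, I) = -6*I - 6*R (x(R, I) = (I + R)*(-6) = -6*I - 6*R)
(16894 + x(1*(-4), -160)) + 18034 = (16894 + (-6*(-160) - 6*(-4))) + 18034 = (16894 + (960 - 6*(-4))) + 18034 = (16894 + (960 + 24)) + 18034 = (16894 + 984) + 18034 = 17878 + 18034 = 35912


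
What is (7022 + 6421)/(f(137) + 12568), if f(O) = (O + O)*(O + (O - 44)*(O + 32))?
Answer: 4481/1452188 ≈ 0.0030857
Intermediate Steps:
f(O) = 2*O*(O + (-44 + O)*(32 + O)) (f(O) = (2*O)*(O + (-44 + O)*(32 + O)) = 2*O*(O + (-44 + O)*(32 + O)))
(7022 + 6421)/(f(137) + 12568) = (7022 + 6421)/(2*137*(-1408 + 137² - 11*137) + 12568) = 13443/(2*137*(-1408 + 18769 - 1507) + 12568) = 13443/(2*137*15854 + 12568) = 13443/(4343996 + 12568) = 13443/4356564 = 13443*(1/4356564) = 4481/1452188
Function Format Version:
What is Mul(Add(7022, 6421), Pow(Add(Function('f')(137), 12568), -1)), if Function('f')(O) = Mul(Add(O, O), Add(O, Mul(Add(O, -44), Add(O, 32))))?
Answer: Rational(4481, 1452188) ≈ 0.0030857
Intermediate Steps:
Function('f')(O) = Mul(2, O, Add(O, Mul(Add(-44, O), Add(32, O)))) (Function('f')(O) = Mul(Mul(2, O), Add(O, Mul(Add(-44, O), Add(32, O)))) = Mul(2, O, Add(O, Mul(Add(-44, O), Add(32, O)))))
Mul(Add(7022, 6421), Pow(Add(Function('f')(137), 12568), -1)) = Mul(Add(7022, 6421), Pow(Add(Mul(2, 137, Add(-1408, Pow(137, 2), Mul(-11, 137))), 12568), -1)) = Mul(13443, Pow(Add(Mul(2, 137, Add(-1408, 18769, -1507)), 12568), -1)) = Mul(13443, Pow(Add(Mul(2, 137, 15854), 12568), -1)) = Mul(13443, Pow(Add(4343996, 12568), -1)) = Mul(13443, Pow(4356564, -1)) = Mul(13443, Rational(1, 4356564)) = Rational(4481, 1452188)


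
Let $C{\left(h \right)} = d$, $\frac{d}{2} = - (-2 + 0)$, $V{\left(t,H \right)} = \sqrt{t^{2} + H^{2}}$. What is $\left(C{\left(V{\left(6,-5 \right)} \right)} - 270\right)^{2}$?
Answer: $70756$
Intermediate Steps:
$V{\left(t,H \right)} = \sqrt{H^{2} + t^{2}}$
$d = 4$ ($d = 2 \left(- (-2 + 0)\right) = 2 \left(\left(-1\right) \left(-2\right)\right) = 2 \cdot 2 = 4$)
$C{\left(h \right)} = 4$
$\left(C{\left(V{\left(6,-5 \right)} \right)} - 270\right)^{2} = \left(4 - 270\right)^{2} = \left(-266\right)^{2} = 70756$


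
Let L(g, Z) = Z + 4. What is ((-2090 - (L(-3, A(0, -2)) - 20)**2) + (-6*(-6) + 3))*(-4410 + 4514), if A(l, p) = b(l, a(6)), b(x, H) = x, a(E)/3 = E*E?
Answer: -239928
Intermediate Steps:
a(E) = 3*E**2 (a(E) = 3*(E*E) = 3*E**2)
A(l, p) = l
L(g, Z) = 4 + Z
((-2090 - (L(-3, A(0, -2)) - 20)**2) + (-6*(-6) + 3))*(-4410 + 4514) = ((-2090 - ((4 + 0) - 20)**2) + (-6*(-6) + 3))*(-4410 + 4514) = ((-2090 - (4 - 20)**2) + (36 + 3))*104 = ((-2090 - 1*(-16)**2) + 39)*104 = ((-2090 - 1*256) + 39)*104 = ((-2090 - 256) + 39)*104 = (-2346 + 39)*104 = -2307*104 = -239928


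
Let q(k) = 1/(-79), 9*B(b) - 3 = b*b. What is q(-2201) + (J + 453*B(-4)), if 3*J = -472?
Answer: 63120/79 ≈ 798.99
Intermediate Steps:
J = -472/3 (J = (⅓)*(-472) = -472/3 ≈ -157.33)
B(b) = ⅓ + b²/9 (B(b) = ⅓ + (b*b)/9 = ⅓ + b²/9)
q(k) = -1/79
q(-2201) + (J + 453*B(-4)) = -1/79 + (-472/3 + 453*(⅓ + (⅑)*(-4)²)) = -1/79 + (-472/3 + 453*(⅓ + (⅑)*16)) = -1/79 + (-472/3 + 453*(⅓ + 16/9)) = -1/79 + (-472/3 + 453*(19/9)) = -1/79 + (-472/3 + 2869/3) = -1/79 + 799 = 63120/79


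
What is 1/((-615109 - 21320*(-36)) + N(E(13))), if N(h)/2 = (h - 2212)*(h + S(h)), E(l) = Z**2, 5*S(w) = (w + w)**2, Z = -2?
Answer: 5/391111 ≈ 1.2784e-5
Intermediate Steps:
S(w) = 4*w**2/5 (S(w) = (w + w)**2/5 = (2*w)**2/5 = (4*w**2)/5 = 4*w**2/5)
E(l) = 4 (E(l) = (-2)**2 = 4)
N(h) = 2*(-2212 + h)*(h + 4*h**2/5) (N(h) = 2*((h - 2212)*(h + 4*h**2/5)) = 2*((-2212 + h)*(h + 4*h**2/5)) = 2*(-2212 + h)*(h + 4*h**2/5))
1/((-615109 - 21320*(-36)) + N(E(13))) = 1/((-615109 - 21320*(-36)) + (2/5)*4*(-11060 - 8843*4 + 4*4**2)) = 1/((-615109 - 1*(-767520)) + (2/5)*4*(-11060 - 35372 + 4*16)) = 1/((-615109 + 767520) + (2/5)*4*(-11060 - 35372 + 64)) = 1/(152411 + (2/5)*4*(-46368)) = 1/(152411 - 370944/5) = 1/(391111/5) = 5/391111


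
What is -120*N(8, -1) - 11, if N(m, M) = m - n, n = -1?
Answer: -1091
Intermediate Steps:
N(m, M) = 1 + m (N(m, M) = m - 1*(-1) = m + 1 = 1 + m)
-120*N(8, -1) - 11 = -120*(1 + 8) - 11 = -120*9 - 11 = -1080 - 11 = -1091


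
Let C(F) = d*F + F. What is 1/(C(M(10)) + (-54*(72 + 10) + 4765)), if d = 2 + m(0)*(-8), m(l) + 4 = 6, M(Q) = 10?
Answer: 1/207 ≈ 0.0048309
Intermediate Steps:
m(l) = 2 (m(l) = -4 + 6 = 2)
d = -14 (d = 2 + 2*(-8) = 2 - 16 = -14)
C(F) = -13*F (C(F) = -14*F + F = -13*F)
1/(C(M(10)) + (-54*(72 + 10) + 4765)) = 1/(-13*10 + (-54*(72 + 10) + 4765)) = 1/(-130 + (-54*82 + 4765)) = 1/(-130 + (-4428 + 4765)) = 1/(-130 + 337) = 1/207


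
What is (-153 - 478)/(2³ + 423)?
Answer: -631/431 ≈ -1.4640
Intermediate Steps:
(-153 - 478)/(2³ + 423) = -631/(8 + 423) = -631/431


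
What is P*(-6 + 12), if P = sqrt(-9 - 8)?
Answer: 6*I*sqrt(17) ≈ 24.739*I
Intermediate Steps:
P = I*sqrt(17) (P = sqrt(-17) = I*sqrt(17) ≈ 4.1231*I)
P*(-6 + 12) = (I*sqrt(17))*(-6 + 12) = (I*sqrt(17))*6 = 6*I*sqrt(17)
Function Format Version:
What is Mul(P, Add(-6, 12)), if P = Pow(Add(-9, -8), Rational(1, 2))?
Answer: Mul(6, I, Pow(17, Rational(1, 2))) ≈ Mul(24.739, I)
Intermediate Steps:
P = Mul(I, Pow(17, Rational(1, 2))) (P = Pow(-17, Rational(1, 2)) = Mul(I, Pow(17, Rational(1, 2))) ≈ Mul(4.1231, I))
Mul(P, Add(-6, 12)) = Mul(Mul(I, Pow(17, Rational(1, 2))), Add(-6, 12)) = Mul(Mul(I, Pow(17, Rational(1, 2))), 6) = Mul(6, I, Pow(17, Rational(1, 2)))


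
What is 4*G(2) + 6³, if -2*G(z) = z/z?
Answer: 214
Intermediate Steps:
G(z) = -½ (G(z) = -z/(2*z) = -½*1 = -½)
4*G(2) + 6³ = 4*(-½) + 6³ = -2 + 216 = 214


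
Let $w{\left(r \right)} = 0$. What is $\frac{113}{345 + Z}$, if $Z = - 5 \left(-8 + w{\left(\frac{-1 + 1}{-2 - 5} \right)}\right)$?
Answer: $\frac{113}{385} \approx 0.29351$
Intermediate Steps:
$Z = 40$ ($Z = - 5 \left(-8 + 0\right) = \left(-5\right) \left(-8\right) = 40$)
$\frac{113}{345 + Z} = \frac{113}{345 + 40} = \frac{113}{385}$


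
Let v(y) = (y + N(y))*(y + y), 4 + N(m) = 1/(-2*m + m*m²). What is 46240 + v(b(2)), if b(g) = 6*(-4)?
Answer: 13656609/287 ≈ 47584.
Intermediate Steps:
N(m) = -4 + 1/(m³ - 2*m) (N(m) = -4 + 1/(-2*m + m*m²) = -4 + 1/(-2*m + m³) = -4 + 1/(m³ - 2*m))
b(g) = -24
v(y) = 2*y*(y + (1 - 4*y³ + 8*y)/(y*(-2 + y²))) (v(y) = (y + (1 - 4*y³ + 8*y)/(y*(-2 + y²)))*(y + y) = (y + (1 - 4*y³ + 8*y)/(y*(-2 + y²)))*(2*y) = 2*y*(y + (1 - 4*y³ + 8*y)/(y*(-2 + y²))))
46240 + v(b(2)) = 46240 + 2*(1 - 4*(-24)³ + 8*(-24) + (-24)²*(-2 + (-24)²))/(-2 + (-24)²) = 46240 + 2*(1 - 4*(-13824) - 192 + 576*(-2 + 576))/(-2 + 576) = 46240 + 2*(1 + 55296 - 192 + 576*574)/574 = 46240 + 2*(1/574)*(1 + 55296 - 192 + 330624) = 46240 + 2*(1/574)*385729 = 46240 + 385729/287 = 13656609/287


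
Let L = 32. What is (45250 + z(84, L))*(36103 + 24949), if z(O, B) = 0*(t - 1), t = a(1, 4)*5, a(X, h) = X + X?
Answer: 2762603000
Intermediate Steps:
a(X, h) = 2*X
t = 10 (t = (2*1)*5 = 2*5 = 10)
z(O, B) = 0 (z(O, B) = 0*(10 - 1) = 0*9 = 0)
(45250 + z(84, L))*(36103 + 24949) = (45250 + 0)*(36103 + 24949) = 45250*61052 = 2762603000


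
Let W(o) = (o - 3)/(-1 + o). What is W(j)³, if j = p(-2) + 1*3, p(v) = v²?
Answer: 8/27 ≈ 0.29630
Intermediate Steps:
j = 7 (j = (-2)² + 1*3 = 4 + 3 = 7)
W(o) = (-3 + o)/(-1 + o)
W(j)³ = ((-3 + 7)/(-1 + 7))³ = (4/6)³ = ((⅙)*4)³ = (⅔)³ = 8/27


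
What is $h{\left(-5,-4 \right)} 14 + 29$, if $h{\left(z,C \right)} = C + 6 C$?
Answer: $-363$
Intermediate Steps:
$h{\left(z,C \right)} = 7 C$
$h{\left(-5,-4 \right)} 14 + 29 = 7 \left(-4\right) 14 + 29 = \left(-28\right) 14 + 29 = -392 + 29 = -363$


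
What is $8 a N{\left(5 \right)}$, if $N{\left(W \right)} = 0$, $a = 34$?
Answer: $0$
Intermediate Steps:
$8 a N{\left(5 \right)} = 8 \cdot 34 \cdot 0 = 272 \cdot 0 = 0$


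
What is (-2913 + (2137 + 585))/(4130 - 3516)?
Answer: -191/614 ≈ -0.31107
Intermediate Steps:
(-2913 + (2137 + 585))/(4130 - 3516) = (-2913 + 2722)/614 = -191*1/614 = -191/614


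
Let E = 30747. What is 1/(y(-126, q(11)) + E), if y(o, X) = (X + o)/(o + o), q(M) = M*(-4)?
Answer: 126/3874207 ≈ 3.2523e-5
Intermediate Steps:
q(M) = -4*M
y(o, X) = (X + o)/(2*o) (y(o, X) = (X + o)/((2*o)) = (X + o)*(1/(2*o)) = (X + o)/(2*o))
1/(y(-126, q(11)) + E) = 1/((1/2)*(-4*11 - 126)/(-126) + 30747) = 1/((1/2)*(-1/126)*(-44 - 126) + 30747) = 1/((1/2)*(-1/126)*(-170) + 30747) = 1/(85/126 + 30747) = 1/(3874207/126) = 126/3874207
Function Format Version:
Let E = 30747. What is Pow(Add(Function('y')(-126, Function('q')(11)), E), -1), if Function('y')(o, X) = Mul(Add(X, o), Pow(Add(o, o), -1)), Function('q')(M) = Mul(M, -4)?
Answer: Rational(126, 3874207) ≈ 3.2523e-5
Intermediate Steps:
Function('q')(M) = Mul(-4, M)
Function('y')(o, X) = Mul(Rational(1, 2), Pow(o, -1), Add(X, o)) (Function('y')(o, X) = Mul(Add(X, o), Pow(Mul(2, o), -1)) = Mul(Add(X, o), Mul(Rational(1, 2), Pow(o, -1))) = Mul(Rational(1, 2), Pow(o, -1), Add(X, o)))
Pow(Add(Function('y')(-126, Function('q')(11)), E), -1) = Pow(Add(Mul(Rational(1, 2), Pow(-126, -1), Add(Mul(-4, 11), -126)), 30747), -1) = Pow(Add(Mul(Rational(1, 2), Rational(-1, 126), Add(-44, -126)), 30747), -1) = Pow(Add(Mul(Rational(1, 2), Rational(-1, 126), -170), 30747), -1) = Pow(Add(Rational(85, 126), 30747), -1) = Pow(Rational(3874207, 126), -1) = Rational(126, 3874207)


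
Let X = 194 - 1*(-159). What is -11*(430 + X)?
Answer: -8613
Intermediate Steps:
X = 353 (X = 194 + 159 = 353)
-11*(430 + X) = -11*(430 + 353) = -11*783 = -8613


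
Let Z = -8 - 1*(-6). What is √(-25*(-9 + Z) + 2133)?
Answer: 2*√602 ≈ 49.071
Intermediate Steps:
Z = -2 (Z = -8 + 6 = -2)
√(-25*(-9 + Z) + 2133) = √(-25*(-9 - 2) + 2133) = √(-25*(-11) + 2133) = √(275 + 2133) = √2408 = 2*√602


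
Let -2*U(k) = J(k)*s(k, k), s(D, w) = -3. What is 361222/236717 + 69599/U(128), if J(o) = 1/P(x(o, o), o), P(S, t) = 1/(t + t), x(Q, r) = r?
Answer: 16613975731/90899328 ≈ 182.77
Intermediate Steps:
P(S, t) = 1/(2*t)
J(o) = 2*o (J(o) = 1/(1/(2*o)) = 2*o)
U(k) = 3*k (U(k) = -2*k*(-3)/2 = -(-3)*k = 3*k)
361222/236717 + 69599/U(128) = 361222/236717 + 69599/((3*128)) = 361222*(1/236717) + 69599/384 = 361222/236717 + 69599*(1/384) = 361222/236717 + 69599/384 = 16613975731/90899328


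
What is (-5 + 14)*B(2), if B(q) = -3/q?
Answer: -27/2 ≈ -13.500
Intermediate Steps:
(-5 + 14)*B(2) = (-5 + 14)*(-3/2) = 9*(-3*½) = 9*(-3/2) = -27/2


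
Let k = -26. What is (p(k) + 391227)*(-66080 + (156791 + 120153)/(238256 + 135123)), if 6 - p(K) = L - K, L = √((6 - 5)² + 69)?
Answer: -9652096713742832/373379 + 24672607376*√70/373379 ≈ -2.5850e+10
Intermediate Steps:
L = √70 (L = √(1² + 69) = √(1 + 69) = √70 ≈ 8.3666)
p(K) = 6 + K - √70 (p(K) = 6 - (√70 - K) = 6 + (K - √70) = 6 + K - √70)
(p(k) + 391227)*(-66080 + (156791 + 120153)/(238256 + 135123)) = ((6 - 26 - √70) + 391227)*(-66080 + (156791 + 120153)/(238256 + 135123)) = ((-20 - √70) + 391227)*(-66080 + 276944/373379) = (391207 - √70)*(-66080 + 276944*(1/373379)) = (391207 - √70)*(-66080 + 276944/373379) = (391207 - √70)*(-24672607376/373379) = -9652096713742832/373379 + 24672607376*√70/373379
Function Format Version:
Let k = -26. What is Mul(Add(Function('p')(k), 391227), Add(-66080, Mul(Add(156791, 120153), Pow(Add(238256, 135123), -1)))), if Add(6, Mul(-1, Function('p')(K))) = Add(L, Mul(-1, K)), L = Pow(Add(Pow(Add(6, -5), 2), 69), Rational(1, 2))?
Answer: Add(Rational(-9652096713742832, 373379), Mul(Rational(24672607376, 373379), Pow(70, Rational(1, 2)))) ≈ -2.5850e+10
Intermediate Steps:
L = Pow(70, Rational(1, 2)) (L = Pow(Add(Pow(1, 2), 69), Rational(1, 2)) = Pow(Add(1, 69), Rational(1, 2)) = Pow(70, Rational(1, 2)) ≈ 8.3666)
Function('p')(K) = Add(6, K, Mul(-1, Pow(70, Rational(1, 2)))) (Function('p')(K) = Add(6, Mul(-1, Add(Pow(70, Rational(1, 2)), Mul(-1, K)))) = Add(6, Add(K, Mul(-1, Pow(70, Rational(1, 2))))) = Add(6, K, Mul(-1, Pow(70, Rational(1, 2)))))
Mul(Add(Function('p')(k), 391227), Add(-66080, Mul(Add(156791, 120153), Pow(Add(238256, 135123), -1)))) = Mul(Add(Add(6, -26, Mul(-1, Pow(70, Rational(1, 2)))), 391227), Add(-66080, Mul(Add(156791, 120153), Pow(Add(238256, 135123), -1)))) = Mul(Add(Add(-20, Mul(-1, Pow(70, Rational(1, 2)))), 391227), Add(-66080, Mul(276944, Pow(373379, -1)))) = Mul(Add(391207, Mul(-1, Pow(70, Rational(1, 2)))), Add(-66080, Mul(276944, Rational(1, 373379)))) = Mul(Add(391207, Mul(-1, Pow(70, Rational(1, 2)))), Add(-66080, Rational(276944, 373379))) = Mul(Add(391207, Mul(-1, Pow(70, Rational(1, 2)))), Rational(-24672607376, 373379)) = Add(Rational(-9652096713742832, 373379), Mul(Rational(24672607376, 373379), Pow(70, Rational(1, 2))))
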